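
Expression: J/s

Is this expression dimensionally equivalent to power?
Yes

The expression J/s has dimensions [L^2 M T^-3], which is exactly power [L^2 M T^-3].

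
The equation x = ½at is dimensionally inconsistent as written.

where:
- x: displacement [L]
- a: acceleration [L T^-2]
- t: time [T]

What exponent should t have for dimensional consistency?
The exponent of t should be 2: x = ½at^2

The LHS x has dimensions [L]; t has dimensions [T].
As written, the RHS ½at (exponent 1 on t) has dimensions [L T^-1], which does not match.
With exponent 2, the RHS ½at^2 has dimensions [L], matching the LHS.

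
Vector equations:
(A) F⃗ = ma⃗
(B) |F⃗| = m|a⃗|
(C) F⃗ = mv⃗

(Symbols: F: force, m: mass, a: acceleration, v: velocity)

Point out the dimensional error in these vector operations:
(C) F⃗ = mv⃗

(A) F⃗ = ma⃗: LHS [L M T^-2], RHS [L M T^-2] ✓ — Force and acceleration are vectors, mass is a scalar
(B) |F⃗| = m|a⃗|: LHS [L M T^-2], RHS [L M T^-2] ✓ — magnitudes of vectors are scalars
(C) F⃗ = mv⃗: LHS [L M T^-2], RHS [L M T^-1] ✗ — mass times velocity is momentum, not force; should be ma⃗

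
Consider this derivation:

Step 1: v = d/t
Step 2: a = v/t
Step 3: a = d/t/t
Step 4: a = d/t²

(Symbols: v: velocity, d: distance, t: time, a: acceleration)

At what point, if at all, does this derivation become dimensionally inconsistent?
No step introduces an error — all steps are dimensionally consistent.

Step 1: v = d/t → LHS [L T^-1], RHS [L T^-1] ✓
Step 2: a = v/t → LHS [L T^-2], RHS [L T^-2] ✓
Step 3: a = d/t/t → LHS [L T^-2], RHS [L T^-2] ✓
Step 4: a = d/t² → LHS [L T^-2], RHS [L T^-2] ✓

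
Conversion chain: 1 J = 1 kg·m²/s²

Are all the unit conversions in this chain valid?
The chain is correct (no errors).

Correct: Joule is defined as kg·m²/s²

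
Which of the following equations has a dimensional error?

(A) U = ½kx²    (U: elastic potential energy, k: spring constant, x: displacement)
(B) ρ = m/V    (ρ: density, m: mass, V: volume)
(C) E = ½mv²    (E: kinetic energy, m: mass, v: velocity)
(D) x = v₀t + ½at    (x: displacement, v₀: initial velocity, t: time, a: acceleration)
(D) x = v₀t + ½at

The equation (D) x = v₀t + ½at is dimensionally incorrect.

LHS (x): [L]
RHS terms:
  - v₀t: [L] ✓
  - ½at: [L T^-1] ✗ (does not match LHS)

The dimensions do not match. The other three equations balance.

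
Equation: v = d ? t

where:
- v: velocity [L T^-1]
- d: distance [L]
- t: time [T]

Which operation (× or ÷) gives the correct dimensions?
division (÷): v = d ÷ t

v [L T^-1]; d [L]; t [T].
d × t → [L T] ✗
d ÷ t → [L T^-1] ✓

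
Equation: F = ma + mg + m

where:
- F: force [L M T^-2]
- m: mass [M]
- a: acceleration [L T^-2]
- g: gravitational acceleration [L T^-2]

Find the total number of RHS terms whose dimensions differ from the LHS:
1

LHS F: [L M T^-2]
- ma: [L M T^-2] ✓
- mg: [L M T^-2] ✓
- m: [M] ✗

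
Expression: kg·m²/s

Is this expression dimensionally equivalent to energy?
No

The expression kg·m²/s has dimensions [L^2 M T^-1], but energy has dimensions [L^2 M T^-2].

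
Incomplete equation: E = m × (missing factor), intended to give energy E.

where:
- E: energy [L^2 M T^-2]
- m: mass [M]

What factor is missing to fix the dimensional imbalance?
v² (velocity squared), dimensions [L^2 T^-2]

E has dimensions [L^2 M T^-2] and m has dimensions [M].
The missing factor must have dimensions [L^2 M T^-2] / [M] = [L^2 T^-2], i.e. velocity squared (v²).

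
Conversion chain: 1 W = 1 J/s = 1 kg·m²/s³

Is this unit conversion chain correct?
The chain is correct (no errors).

Correct: Watt is Joule per second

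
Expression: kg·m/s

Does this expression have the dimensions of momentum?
Yes

The expression kg·m/s has dimensions [L M T^-1], which is exactly momentum [L M T^-1].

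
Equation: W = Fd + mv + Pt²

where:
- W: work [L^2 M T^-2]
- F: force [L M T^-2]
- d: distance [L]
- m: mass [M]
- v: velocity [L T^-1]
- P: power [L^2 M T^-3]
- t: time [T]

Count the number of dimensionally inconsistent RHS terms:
2

LHS W: [L^2 M T^-2]
- Fd: [L^2 M T^-2] ✓
- mv: [L M T^-1] ✗
- Pt²: [L^2 M T^-1] ✗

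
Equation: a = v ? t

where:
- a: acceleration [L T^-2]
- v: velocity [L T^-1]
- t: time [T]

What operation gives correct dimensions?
division (÷): a = v ÷ t

a [L T^-2]; v [L T^-1]; t [T].
v × t → [L] ✗
v ÷ t → [L T^-2] ✓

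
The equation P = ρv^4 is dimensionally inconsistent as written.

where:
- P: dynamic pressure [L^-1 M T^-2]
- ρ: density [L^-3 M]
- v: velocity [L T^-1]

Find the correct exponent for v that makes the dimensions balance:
The exponent of v should be 2: P = ρv^2

The LHS P has dimensions [L^-1 M T^-2]; v has dimensions [L T^-1].
As written, the RHS ρv^4 (exponent 4 on v) has dimensions [L M T^-4], which does not match.
With exponent 2, the RHS ρv^2 has dimensions [L^-1 M T^-2], matching the LHS.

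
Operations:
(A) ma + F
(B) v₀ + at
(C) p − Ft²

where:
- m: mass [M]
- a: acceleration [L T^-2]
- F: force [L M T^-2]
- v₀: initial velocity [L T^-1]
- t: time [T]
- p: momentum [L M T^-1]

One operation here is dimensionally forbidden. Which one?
(C) p − Ft²

(A) ma + F: ma [L M T^-2] and F [L M T^-2] — same dimensions ✓
(B) v₀ + at: v₀ [L T^-1] and at [L T^-1] — same dimensions ✓
(C) p − Ft²: p [L M T^-1] and Ft² [L M] — different dimensions cannot be added/subtracted ✗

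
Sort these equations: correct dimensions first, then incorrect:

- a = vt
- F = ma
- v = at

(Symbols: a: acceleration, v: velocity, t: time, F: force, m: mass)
Dimensionally correct: F = ma, v = at
Dimensionally incorrect: a = vt
Ordered (correct first, then incorrect): F = ma, v = at, a = vt

- a = vt: LHS [L T^-2], RHS [L] → incorrect ✗
- F = ma: LHS [L M T^-2], RHS [L M T^-2] → correct ✓
- v = at: LHS [L T^-1], RHS [L T^-1] → correct ✓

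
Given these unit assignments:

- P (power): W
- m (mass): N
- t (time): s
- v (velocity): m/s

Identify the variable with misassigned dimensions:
m

The variable m (mass) should have units kg, not N.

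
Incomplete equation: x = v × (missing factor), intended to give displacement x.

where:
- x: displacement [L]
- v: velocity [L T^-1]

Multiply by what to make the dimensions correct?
t (time), dimensions [T]

x has dimensions [L] and v has dimensions [L T^-1].
The missing factor must have dimensions [L] / [L T^-1] = [T], i.e. time (t).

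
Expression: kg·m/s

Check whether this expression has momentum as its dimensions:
Yes

The expression kg·m/s has dimensions [L M T^-1], which is exactly momentum [L M T^-1].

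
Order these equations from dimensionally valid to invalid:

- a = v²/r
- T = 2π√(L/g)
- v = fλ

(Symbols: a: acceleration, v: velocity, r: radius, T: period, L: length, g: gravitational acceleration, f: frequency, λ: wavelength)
Dimensionally correct: a = v²/r, T = 2π√(L/g), v = fλ
Dimensionally incorrect: none
Ordered (correct first, then incorrect): a = v²/r, T = 2π√(L/g), v = fλ

- a = v²/r: LHS [L T^-2], RHS [L T^-2] → correct ✓
- T = 2π√(L/g): LHS [T], RHS [T] → correct ✓
- v = fλ: LHS [L T^-1], RHS [L T^-1] → correct ✓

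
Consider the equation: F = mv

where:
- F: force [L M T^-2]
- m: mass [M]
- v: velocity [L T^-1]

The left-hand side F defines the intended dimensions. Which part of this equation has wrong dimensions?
The right-hand side term mv

F has dimensions [L M T^-2], but mv has dimensions [L M T^-1], so the term mv is dimensionally wrong for F.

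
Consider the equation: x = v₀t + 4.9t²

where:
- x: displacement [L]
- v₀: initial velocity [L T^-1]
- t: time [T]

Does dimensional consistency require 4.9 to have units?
Yes

x has dimensions [L], while t² alone has dimensions [T^2]. For the equation to balance, the factor 4.9 must carry dimensions [L T^-2] — it is a dimensional constant (a numerical value of a physical quantity with its units suppressed), not a pure number.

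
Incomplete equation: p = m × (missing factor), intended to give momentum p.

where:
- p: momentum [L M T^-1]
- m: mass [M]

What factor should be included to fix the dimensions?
v (velocity), dimensions [L T^-1]

p has dimensions [L M T^-1] and m has dimensions [M].
The missing factor must have dimensions [L M T^-1] / [M] = [L T^-1], i.e. velocity (v).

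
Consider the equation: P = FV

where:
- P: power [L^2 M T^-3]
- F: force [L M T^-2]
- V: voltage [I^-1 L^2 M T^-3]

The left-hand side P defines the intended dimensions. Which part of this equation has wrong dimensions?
The right-hand side term FV

P has dimensions [L^2 M T^-3], but FV has dimensions [I^-1 L^3 M^2 T^-5], so the term FV is dimensionally wrong for P.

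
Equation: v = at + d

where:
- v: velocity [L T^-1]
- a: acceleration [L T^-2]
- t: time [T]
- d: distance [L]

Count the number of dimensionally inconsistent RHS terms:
1

LHS v: [L T^-1]
- at: [L T^-1] ✓
- d: [L] ✗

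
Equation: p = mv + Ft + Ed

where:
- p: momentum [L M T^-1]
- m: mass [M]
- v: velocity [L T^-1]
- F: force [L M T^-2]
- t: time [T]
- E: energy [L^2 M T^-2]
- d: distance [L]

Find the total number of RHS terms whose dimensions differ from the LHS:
1

LHS p: [L M T^-1]
- mv: [L M T^-1] ✓
- Ft: [L M T^-1] ✓
- Ed: [L^3 M T^-2] ✗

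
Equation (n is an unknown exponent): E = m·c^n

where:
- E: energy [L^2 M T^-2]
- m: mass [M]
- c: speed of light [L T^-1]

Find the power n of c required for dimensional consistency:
n = 2

E has dimensions [L^2 M T^-2]; c has dimensions [L T^-1].
The rest of the RHS has dimensions [M], so c^n must supply [L^2 T^-2].
With n = 2: m·c^2 has dimensions [L^2 M T^-2], matching the LHS ✓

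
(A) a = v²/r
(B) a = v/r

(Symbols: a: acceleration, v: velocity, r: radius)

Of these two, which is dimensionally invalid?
(B)

(A) a = v²/r: LHS [L T^-2], RHS [L T^-2] ✓
(B) a = v/r: LHS [L T^-2], RHS [T^-1] ✗

Expression (B) a = v/r is dimensionally incorrect.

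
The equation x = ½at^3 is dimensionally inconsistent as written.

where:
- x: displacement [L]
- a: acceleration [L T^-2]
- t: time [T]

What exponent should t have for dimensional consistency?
The exponent of t should be 2: x = ½at^2

The LHS x has dimensions [L]; t has dimensions [T].
As written, the RHS ½at^3 (exponent 3 on t) has dimensions [L T], which does not match.
With exponent 2, the RHS ½at^2 has dimensions [L], matching the LHS.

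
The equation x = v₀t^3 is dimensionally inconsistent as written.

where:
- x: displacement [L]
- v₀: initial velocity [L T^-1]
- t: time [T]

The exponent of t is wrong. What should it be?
The exponent of t should be 1: x = v₀t

The LHS x has dimensions [L]; t has dimensions [T].
As written, the RHS v₀t^3 (exponent 3 on t) has dimensions [L T^2], which does not match.
With exponent 1, the RHS v₀t has dimensions [L], matching the LHS.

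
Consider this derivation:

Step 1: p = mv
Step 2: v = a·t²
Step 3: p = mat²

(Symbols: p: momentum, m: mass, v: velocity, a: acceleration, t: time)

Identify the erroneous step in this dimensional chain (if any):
Step 2

Step 1: p = mv → LHS [L M T^-1], RHS [L M T^-1] ✓
Step 2: v = a·t² → LHS [L T^-1], RHS [L] ✗

The first dimensional inconsistency appears in step 2: v = a·t²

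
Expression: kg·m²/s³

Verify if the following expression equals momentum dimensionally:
No

The expression kg·m²/s³ has dimensions [L^2 M T^-3], but momentum has dimensions [L M T^-1].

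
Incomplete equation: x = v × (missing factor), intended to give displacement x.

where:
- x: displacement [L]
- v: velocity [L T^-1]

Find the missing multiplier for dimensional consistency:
t (time), dimensions [T]

x has dimensions [L] and v has dimensions [L T^-1].
The missing factor must have dimensions [L] / [L T^-1] = [T], i.e. time (t).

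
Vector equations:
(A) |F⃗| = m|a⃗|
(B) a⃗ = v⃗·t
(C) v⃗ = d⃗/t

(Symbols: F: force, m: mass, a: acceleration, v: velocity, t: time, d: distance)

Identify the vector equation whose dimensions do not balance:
(B) a⃗ = v⃗·t

(A) |F⃗| = m|a⃗|: LHS [L M T^-2], RHS [L M T^-2] ✓ — magnitudes of vectors are scalars
(B) a⃗ = v⃗·t: LHS [L T^-2], RHS [L] ✗ — acceleration is velocity per time; should be v⃗/t
(C) v⃗ = d⃗/t: LHS [L T^-1], RHS [L T^-1] ✓ — displacement (vector) divided by time (scalar)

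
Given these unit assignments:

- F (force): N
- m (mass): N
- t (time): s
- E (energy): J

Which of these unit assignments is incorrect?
m

The variable m (mass) should have units kg, not N.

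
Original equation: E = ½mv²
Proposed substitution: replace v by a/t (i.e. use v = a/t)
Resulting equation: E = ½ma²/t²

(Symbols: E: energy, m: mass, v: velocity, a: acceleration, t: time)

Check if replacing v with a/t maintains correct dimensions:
No

[v] = [L T^-1] and [a/t] = [L T^-3]. These differ, so the substitution replaces a quantity by one of different dimensions and the result E = ½ma²/t² has LHS [L^2 M T^-2] vs RHS [L^2 M T^-6] — inconsistent.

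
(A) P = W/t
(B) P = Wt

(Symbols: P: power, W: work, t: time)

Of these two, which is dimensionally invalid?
(B)

(A) P = W/t: LHS [L^2 M T^-3], RHS [L^2 M T^-3] ✓
(B) P = Wt: LHS [L^2 M T^-3], RHS [L^2 M T^-1] ✗

Expression (B) P = Wt is dimensionally incorrect.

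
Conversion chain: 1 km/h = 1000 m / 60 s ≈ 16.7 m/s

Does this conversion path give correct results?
The chain is incorrect (it contains an error).

Incorrect: 1 h = 3600 s, not 60 s (1 km/h ≈ 0.278 m/s)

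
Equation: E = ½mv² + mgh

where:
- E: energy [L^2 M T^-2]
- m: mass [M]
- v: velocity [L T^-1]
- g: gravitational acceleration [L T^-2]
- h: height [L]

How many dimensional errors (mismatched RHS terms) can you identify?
0

LHS E: [L^2 M T^-2]
- ½mv²: [L^2 M T^-2] ✓
- mgh: [L^2 M T^-2] ✓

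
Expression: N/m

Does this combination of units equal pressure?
No

The expression N/m has dimensions [M T^-2], but pressure has dimensions [L^-1 M T^-2].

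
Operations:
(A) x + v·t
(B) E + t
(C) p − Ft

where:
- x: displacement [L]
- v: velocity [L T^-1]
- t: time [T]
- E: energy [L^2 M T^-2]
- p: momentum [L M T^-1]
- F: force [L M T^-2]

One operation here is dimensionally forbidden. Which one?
(B) E + t

(A) x + v·t: x [L] and v·t [L] — same dimensions ✓
(B) E + t: E [L^2 M T^-2] and t [T] — different dimensions cannot be added/subtracted ✗
(C) p − Ft: p [L M T^-1] and Ft [L M T^-1] — same dimensions ✓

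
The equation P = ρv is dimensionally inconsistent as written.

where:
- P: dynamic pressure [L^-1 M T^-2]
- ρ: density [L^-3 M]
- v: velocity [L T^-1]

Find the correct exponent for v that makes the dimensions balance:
The exponent of v should be 2: P = ρv^2

The LHS P has dimensions [L^-1 M T^-2]; v has dimensions [L T^-1].
As written, the RHS ρv (exponent 1 on v) has dimensions [L^-2 M T^-1], which does not match.
With exponent 2, the RHS ρv^2 has dimensions [L^-1 M T^-2], matching the LHS.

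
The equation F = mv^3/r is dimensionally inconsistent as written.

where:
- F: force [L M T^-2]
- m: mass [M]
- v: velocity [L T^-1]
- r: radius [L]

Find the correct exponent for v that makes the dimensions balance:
The exponent of v should be 2: F = mv^2/r

The LHS F has dimensions [L M T^-2]; v has dimensions [L T^-1].
As written, the RHS mv^3/r (exponent 3 on v) has dimensions [L^2 M T^-3], which does not match.
With exponent 2, the RHS mv^2/r has dimensions [L M T^-2], matching the LHS.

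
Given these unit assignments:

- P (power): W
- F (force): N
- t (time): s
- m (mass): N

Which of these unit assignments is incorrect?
m

The variable m (mass) should have units kg, not N.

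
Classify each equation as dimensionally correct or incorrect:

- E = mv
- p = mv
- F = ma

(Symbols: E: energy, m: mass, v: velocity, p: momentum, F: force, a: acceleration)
Dimensionally correct: p = mv, F = ma
Dimensionally incorrect: E = mv
Ordered (correct first, then incorrect): p = mv, F = ma, E = mv

- E = mv: LHS [L^2 M T^-2], RHS [L M T^-1] → incorrect ✗
- p = mv: LHS [L M T^-1], RHS [L M T^-1] → correct ✓
- F = ma: LHS [L M T^-2], RHS [L M T^-2] → correct ✓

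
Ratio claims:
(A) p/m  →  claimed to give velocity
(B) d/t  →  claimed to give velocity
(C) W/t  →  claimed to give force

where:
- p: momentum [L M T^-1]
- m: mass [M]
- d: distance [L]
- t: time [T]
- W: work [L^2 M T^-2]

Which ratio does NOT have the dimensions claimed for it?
(C) W/t does not give force

(A) p/m: [L T^-1] = velocity [L T^-1] ✓
(B) d/t: [L T^-1] = velocity [L T^-1] ✓
(C) W/t: [L^2 M T^-3] ≠ force [L M T^-2] ✗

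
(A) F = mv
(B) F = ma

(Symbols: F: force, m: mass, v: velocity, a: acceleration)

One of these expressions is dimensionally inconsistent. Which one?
(A)

(A) F = mv: LHS [L M T^-2], RHS [L M T^-1] ✗
(B) F = ma: LHS [L M T^-2], RHS [L M T^-2] ✓

Expression (A) F = mv is dimensionally incorrect.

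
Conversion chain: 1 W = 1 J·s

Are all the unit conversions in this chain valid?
The chain is incorrect (it contains an error).

Incorrect: Watt is J/s, not J·s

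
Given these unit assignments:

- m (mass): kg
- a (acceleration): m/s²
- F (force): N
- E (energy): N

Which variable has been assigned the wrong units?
E

The variable E (energy) should have units J, not N.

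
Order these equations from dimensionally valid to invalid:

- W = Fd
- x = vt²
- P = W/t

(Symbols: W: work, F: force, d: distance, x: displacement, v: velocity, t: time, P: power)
Dimensionally correct: W = Fd, P = W/t
Dimensionally incorrect: x = vt²
Ordered (correct first, then incorrect): W = Fd, P = W/t, x = vt²

- W = Fd: LHS [L^2 M T^-2], RHS [L^2 M T^-2] → correct ✓
- x = vt²: LHS [L], RHS [L T] → incorrect ✗
- P = W/t: LHS [L^2 M T^-3], RHS [L^2 M T^-3] → correct ✓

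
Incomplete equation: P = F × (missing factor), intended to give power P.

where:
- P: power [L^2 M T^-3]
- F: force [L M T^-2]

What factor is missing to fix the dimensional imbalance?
v (velocity), dimensions [L T^-1]

P has dimensions [L^2 M T^-3] and F has dimensions [L M T^-2].
The missing factor must have dimensions [L^2 M T^-3] / [L M T^-2] = [L T^-1], i.e. velocity (v).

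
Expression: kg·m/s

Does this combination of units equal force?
No

The expression kg·m/s has dimensions [L M T^-1], but force has dimensions [L M T^-2].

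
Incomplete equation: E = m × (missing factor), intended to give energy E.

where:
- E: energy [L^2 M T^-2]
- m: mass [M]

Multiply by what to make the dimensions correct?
v² (velocity squared), dimensions [L^2 T^-2]

E has dimensions [L^2 M T^-2] and m has dimensions [M].
The missing factor must have dimensions [L^2 M T^-2] / [M] = [L^2 T^-2], i.e. velocity squared (v²).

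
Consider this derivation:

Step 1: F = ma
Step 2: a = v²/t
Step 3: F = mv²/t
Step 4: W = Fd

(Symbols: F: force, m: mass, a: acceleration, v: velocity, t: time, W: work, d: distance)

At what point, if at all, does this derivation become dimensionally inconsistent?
Step 2

Step 1: F = ma → LHS [L M T^-2], RHS [L M T^-2] ✓
Step 2: a = v²/t → LHS [L T^-2], RHS [L^2 T^-3] ✗

The first dimensional inconsistency appears in step 2: a = v²/t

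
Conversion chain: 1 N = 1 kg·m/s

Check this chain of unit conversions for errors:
The chain is incorrect (it contains an error).

Incorrect: Newton is kg·m/s², not kg·m/s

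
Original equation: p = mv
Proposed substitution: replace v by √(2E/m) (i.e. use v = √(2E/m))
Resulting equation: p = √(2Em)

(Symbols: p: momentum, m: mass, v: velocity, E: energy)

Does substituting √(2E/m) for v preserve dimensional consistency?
Yes

[v] = [L T^-1] and [√(2E/m)] = [L T^-1]. These match, so the substitution replaces a quantity by one of the same dimensions and the result p = √(2Em) has LHS [L M T^-1] vs RHS [L M T^-1] — still consistent.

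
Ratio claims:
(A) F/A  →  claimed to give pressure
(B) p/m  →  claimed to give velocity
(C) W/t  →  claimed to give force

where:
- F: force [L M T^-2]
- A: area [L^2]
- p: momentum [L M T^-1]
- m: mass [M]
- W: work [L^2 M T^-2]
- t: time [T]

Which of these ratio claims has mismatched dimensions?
(C) W/t does not give force

(A) F/A: [L^-1 M T^-2] = pressure [L^-1 M T^-2] ✓
(B) p/m: [L T^-1] = velocity [L T^-1] ✓
(C) W/t: [L^2 M T^-3] ≠ force [L M T^-2] ✗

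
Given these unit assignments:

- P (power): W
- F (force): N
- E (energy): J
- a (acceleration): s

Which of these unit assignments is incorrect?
a

The variable a (acceleration) should have units m/s², not s.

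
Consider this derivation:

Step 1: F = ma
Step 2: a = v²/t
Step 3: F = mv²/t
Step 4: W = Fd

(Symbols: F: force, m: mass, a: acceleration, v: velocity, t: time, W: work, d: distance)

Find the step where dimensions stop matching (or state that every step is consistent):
Step 2

Step 1: F = ma → LHS [L M T^-2], RHS [L M T^-2] ✓
Step 2: a = v²/t → LHS [L T^-2], RHS [L^2 T^-3] ✗

The first dimensional inconsistency appears in step 2: a = v²/t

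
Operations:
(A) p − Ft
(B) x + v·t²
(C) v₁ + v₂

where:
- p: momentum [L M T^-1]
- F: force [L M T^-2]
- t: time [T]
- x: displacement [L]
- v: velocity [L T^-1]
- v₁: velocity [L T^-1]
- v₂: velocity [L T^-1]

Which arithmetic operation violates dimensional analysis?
(B) x + v·t²

(A) p − Ft: p [L M T^-1] and Ft [L M T^-1] — same dimensions ✓
(B) x + v·t²: x [L] and v·t² [L T] — different dimensions cannot be added/subtracted ✗
(C) v₁ + v₂: v₁ [L T^-1] and v₂ [L T^-1] — same dimensions ✓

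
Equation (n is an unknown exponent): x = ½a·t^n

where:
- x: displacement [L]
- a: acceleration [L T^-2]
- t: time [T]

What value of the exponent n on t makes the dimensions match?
n = 2

x has dimensions [L]; t has dimensions [T].
The rest of the RHS has dimensions [L T^-2], so t^n must supply [T^2].
With n = 2: ½a·t^2 has dimensions [L], matching the LHS ✓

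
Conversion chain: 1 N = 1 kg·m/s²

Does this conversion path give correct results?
The chain is correct (no errors).

Correct: Newton is defined as kg·m/s²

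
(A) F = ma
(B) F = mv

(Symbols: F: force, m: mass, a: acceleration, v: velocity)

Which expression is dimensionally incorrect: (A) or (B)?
(B)

(A) F = ma: LHS [L M T^-2], RHS [L M T^-2] ✓
(B) F = mv: LHS [L M T^-2], RHS [L M T^-1] ✗

Expression (B) F = mv is dimensionally incorrect.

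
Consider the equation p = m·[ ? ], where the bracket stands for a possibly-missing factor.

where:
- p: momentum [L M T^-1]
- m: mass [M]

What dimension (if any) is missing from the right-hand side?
[L T^-1] — velocity (e.g. v)

p has dimensions [L M T^-1]; m has dimensions [M].
The bracketed factor must supply [L M T^-1] / [M] = [L T^-1].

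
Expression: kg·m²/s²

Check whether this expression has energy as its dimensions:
Yes

The expression kg·m²/s² has dimensions [L^2 M T^-2], which is exactly energy [L^2 M T^-2].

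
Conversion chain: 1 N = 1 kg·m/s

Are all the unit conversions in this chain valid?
The chain is incorrect (it contains an error).

Incorrect: Newton is kg·m/s², not kg·m/s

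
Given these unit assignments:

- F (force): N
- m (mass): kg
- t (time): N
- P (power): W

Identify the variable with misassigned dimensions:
t

The variable t (time) should have units s, not N.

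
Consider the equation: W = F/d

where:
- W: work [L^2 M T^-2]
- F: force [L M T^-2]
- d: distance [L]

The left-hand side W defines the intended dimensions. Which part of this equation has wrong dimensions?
The right-hand side term F/d

W has dimensions [L^2 M T^-2], but F/d has dimensions [M T^-2], so the term F/d is dimensionally wrong for W.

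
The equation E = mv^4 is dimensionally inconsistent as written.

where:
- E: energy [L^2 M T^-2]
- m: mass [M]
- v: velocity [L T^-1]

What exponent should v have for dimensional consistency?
The exponent of v should be 2: E = mv^2

The LHS E has dimensions [L^2 M T^-2]; v has dimensions [L T^-1].
As written, the RHS mv^4 (exponent 4 on v) has dimensions [L^4 M T^-4], which does not match.
With exponent 2, the RHS mv^2 has dimensions [L^2 M T^-2], matching the LHS.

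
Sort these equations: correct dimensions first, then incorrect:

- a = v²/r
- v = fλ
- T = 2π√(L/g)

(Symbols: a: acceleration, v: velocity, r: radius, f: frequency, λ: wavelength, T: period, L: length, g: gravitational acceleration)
Dimensionally correct: a = v²/r, v = fλ, T = 2π√(L/g)
Dimensionally incorrect: none
Ordered (correct first, then incorrect): a = v²/r, v = fλ, T = 2π√(L/g)

- a = v²/r: LHS [L T^-2], RHS [L T^-2] → correct ✓
- v = fλ: LHS [L T^-1], RHS [L T^-1] → correct ✓
- T = 2π√(L/g): LHS [T], RHS [T] → correct ✓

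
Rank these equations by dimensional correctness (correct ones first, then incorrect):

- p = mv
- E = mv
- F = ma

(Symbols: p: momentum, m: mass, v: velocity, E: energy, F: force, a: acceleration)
Dimensionally correct: p = mv, F = ma
Dimensionally incorrect: E = mv
Ordered (correct first, then incorrect): p = mv, F = ma, E = mv

- p = mv: LHS [L M T^-1], RHS [L M T^-1] → correct ✓
- E = mv: LHS [L^2 M T^-2], RHS [L M T^-1] → incorrect ✗
- F = ma: LHS [L M T^-2], RHS [L M T^-2] → correct ✓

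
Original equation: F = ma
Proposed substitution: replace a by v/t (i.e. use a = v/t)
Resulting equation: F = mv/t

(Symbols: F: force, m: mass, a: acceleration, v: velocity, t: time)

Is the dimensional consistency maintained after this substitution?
Yes

[a] = [L T^-2] and [v/t] = [L T^-2]. These match, so the substitution replaces a quantity by one of the same dimensions and the result F = mv/t has LHS [L M T^-2] vs RHS [L M T^-2] — still consistent.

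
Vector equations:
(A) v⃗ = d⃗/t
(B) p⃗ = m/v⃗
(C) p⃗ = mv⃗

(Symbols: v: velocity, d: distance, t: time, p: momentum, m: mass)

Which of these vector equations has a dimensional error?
(B) p⃗ = m/v⃗

(A) v⃗ = d⃗/t: LHS [L T^-1], RHS [L T^-1] ✓ — displacement (vector) divided by time (scalar)
(B) p⃗ = m/v⃗: LHS [L M T^-1], RHS [L^-1 M T] ✗ — momentum is mass times velocity; should be mv⃗ (and division by a vector is undefined)
(C) p⃗ = mv⃗: LHS [L M T^-1], RHS [L M T^-1] ✓ — mass (scalar) times velocity (vector)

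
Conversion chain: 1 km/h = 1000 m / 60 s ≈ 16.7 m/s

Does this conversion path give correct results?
The chain is incorrect (it contains an error).

Incorrect: 1 h = 3600 s, not 60 s (1 km/h ≈ 0.278 m/s)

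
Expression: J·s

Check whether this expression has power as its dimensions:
No

The expression J·s has dimensions [L^2 M T^-1], but power has dimensions [L^2 M T^-3].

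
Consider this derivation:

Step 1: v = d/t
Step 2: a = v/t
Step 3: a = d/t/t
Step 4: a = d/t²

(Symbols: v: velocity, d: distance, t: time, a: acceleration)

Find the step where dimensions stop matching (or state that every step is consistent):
No step introduces an error — all steps are dimensionally consistent.

Step 1: v = d/t → LHS [L T^-1], RHS [L T^-1] ✓
Step 2: a = v/t → LHS [L T^-2], RHS [L T^-2] ✓
Step 3: a = d/t/t → LHS [L T^-2], RHS [L T^-2] ✓
Step 4: a = d/t² → LHS [L T^-2], RHS [L T^-2] ✓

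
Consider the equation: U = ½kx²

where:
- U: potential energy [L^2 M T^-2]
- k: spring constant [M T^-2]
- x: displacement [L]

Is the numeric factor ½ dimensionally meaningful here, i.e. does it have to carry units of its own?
No

U has dimensions [L^2 M T^-2] and kx² already has dimensions [L^2 M T^-2], so the equation balances without ½ contributing any dimensions. ½ is a pure (dimensionless) number; changing or removing it would not affect dimensional consistency.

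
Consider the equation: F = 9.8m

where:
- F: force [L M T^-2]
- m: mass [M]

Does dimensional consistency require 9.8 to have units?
Yes

F has dimensions [L M T^-2], while m alone has dimensions [M]. For the equation to balance, the factor 9.8 must carry dimensions [L T^-2] — it is a dimensional constant (a numerical value of a physical quantity with its units suppressed), not a pure number.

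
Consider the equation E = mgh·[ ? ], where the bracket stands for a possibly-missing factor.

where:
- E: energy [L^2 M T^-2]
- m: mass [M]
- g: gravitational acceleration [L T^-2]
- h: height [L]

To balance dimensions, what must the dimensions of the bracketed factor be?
Nothing is missing — the bracketed factor must be dimensionless.

E has dimensions [L^2 M T^-2] and mgh already has dimensions [L^2 M T^-2], so E = mgh is dimensionally complete.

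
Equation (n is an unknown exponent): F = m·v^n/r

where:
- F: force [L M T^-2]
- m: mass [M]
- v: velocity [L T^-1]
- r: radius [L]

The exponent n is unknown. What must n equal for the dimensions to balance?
n = 2

F has dimensions [L M T^-2]; v has dimensions [L T^-1].
The rest of the RHS has dimensions [L^-1 M], so v^n must supply [L^2 T^-2].
With n = 2: m·v^2/r has dimensions [L M T^-2], matching the LHS ✓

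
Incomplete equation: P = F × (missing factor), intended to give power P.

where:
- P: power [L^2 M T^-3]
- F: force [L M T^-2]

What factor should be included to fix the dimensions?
v (velocity), dimensions [L T^-1]

P has dimensions [L^2 M T^-3] and F has dimensions [L M T^-2].
The missing factor must have dimensions [L^2 M T^-3] / [L M T^-2] = [L T^-1], i.e. velocity (v).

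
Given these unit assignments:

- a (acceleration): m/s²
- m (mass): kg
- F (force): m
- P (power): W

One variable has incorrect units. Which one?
F

The variable F (force) should have units N, not m.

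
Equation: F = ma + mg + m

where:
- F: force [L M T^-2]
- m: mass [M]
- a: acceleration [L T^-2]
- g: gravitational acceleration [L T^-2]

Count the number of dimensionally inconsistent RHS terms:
1

LHS F: [L M T^-2]
- ma: [L M T^-2] ✓
- mg: [L M T^-2] ✓
- m: [M] ✗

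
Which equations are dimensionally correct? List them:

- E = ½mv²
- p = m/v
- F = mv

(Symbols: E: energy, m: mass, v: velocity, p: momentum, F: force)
Dimensionally correct: E = ½mv²
Dimensionally incorrect: p = m/v, F = mv
Ordered (correct first, then incorrect): E = ½mv², p = m/v, F = mv

- E = ½mv²: LHS [L^2 M T^-2], RHS [L^2 M T^-2] → correct ✓
- p = m/v: LHS [L M T^-1], RHS [L^-1 M T] → incorrect ✗
- F = mv: LHS [L M T^-2], RHS [L M T^-1] → incorrect ✗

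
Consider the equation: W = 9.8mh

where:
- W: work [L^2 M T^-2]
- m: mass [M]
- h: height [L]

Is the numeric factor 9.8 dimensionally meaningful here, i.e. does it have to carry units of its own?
Yes

W has dimensions [L^2 M T^-2], while mh alone has dimensions [L M]. For the equation to balance, the factor 9.8 must carry dimensions [L T^-2] — it is a dimensional constant (a numerical value of a physical quantity with its units suppressed), not a pure number.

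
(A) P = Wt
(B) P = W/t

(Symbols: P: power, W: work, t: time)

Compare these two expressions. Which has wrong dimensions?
(A)

(A) P = Wt: LHS [L^2 M T^-3], RHS [L^2 M T^-1] ✗
(B) P = W/t: LHS [L^2 M T^-3], RHS [L^2 M T^-3] ✓

Expression (A) P = Wt is dimensionally incorrect.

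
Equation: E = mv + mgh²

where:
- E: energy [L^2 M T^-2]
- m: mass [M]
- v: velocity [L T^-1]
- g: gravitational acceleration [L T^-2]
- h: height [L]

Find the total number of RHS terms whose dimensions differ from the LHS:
2

LHS E: [L^2 M T^-2]
- mv: [L M T^-1] ✗
- mgh²: [L^3 M T^-2] ✗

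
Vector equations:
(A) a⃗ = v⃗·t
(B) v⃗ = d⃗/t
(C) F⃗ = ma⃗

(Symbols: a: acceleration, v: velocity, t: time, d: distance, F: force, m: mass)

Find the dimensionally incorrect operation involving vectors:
(A) a⃗ = v⃗·t

(A) a⃗ = v⃗·t: LHS [L T^-2], RHS [L] ✗ — acceleration is velocity per time; should be v⃗/t
(B) v⃗ = d⃗/t: LHS [L T^-1], RHS [L T^-1] ✓ — displacement (vector) divided by time (scalar)
(C) F⃗ = ma⃗: LHS [L M T^-2], RHS [L M T^-2] ✓ — Force and acceleration are vectors, mass is a scalar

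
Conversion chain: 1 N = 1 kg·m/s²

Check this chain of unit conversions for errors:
The chain is correct (no errors).

Correct: Newton is defined as kg·m/s²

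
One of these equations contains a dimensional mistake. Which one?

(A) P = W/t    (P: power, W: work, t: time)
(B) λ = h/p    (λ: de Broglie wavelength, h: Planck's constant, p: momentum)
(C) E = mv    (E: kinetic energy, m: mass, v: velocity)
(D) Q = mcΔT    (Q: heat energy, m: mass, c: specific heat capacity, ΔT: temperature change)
(C) E = mv

The equation (C) E = mv is dimensionally incorrect.

LHS (E): [L^2 M T^-2]
RHS (mv): [L M T^-1] ✗

The dimensions do not match. The other three equations balance.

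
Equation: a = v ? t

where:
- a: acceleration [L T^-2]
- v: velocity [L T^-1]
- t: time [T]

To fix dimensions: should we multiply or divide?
division (÷): a = v ÷ t

a [L T^-2]; v [L T^-1]; t [T].
v × t → [L] ✗
v ÷ t → [L T^-2] ✓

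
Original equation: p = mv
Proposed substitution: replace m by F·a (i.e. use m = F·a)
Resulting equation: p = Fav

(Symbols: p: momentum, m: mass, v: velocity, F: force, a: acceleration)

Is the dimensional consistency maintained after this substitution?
No

[m] = [M] and [F·a] = [L^2 M T^-4]. These differ, so the substitution replaces a quantity by one of different dimensions and the result p = Fav has LHS [L M T^-1] vs RHS [L^3 M T^-5] — inconsistent.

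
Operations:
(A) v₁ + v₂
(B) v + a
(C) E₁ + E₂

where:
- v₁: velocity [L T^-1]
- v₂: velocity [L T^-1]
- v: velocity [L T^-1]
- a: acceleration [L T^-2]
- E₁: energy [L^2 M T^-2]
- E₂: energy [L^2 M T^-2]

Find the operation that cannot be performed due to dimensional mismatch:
(B) v + a

(A) v₁ + v₂: v₁ [L T^-1] and v₂ [L T^-1] — same dimensions ✓
(B) v + a: v [L T^-1] and a [L T^-2] — different dimensions cannot be added/subtracted ✗
(C) E₁ + E₂: E₁ [L^2 M T^-2] and E₂ [L^2 M T^-2] — same dimensions ✓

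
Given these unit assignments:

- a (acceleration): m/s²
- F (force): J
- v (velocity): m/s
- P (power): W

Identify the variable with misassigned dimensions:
F

The variable F (force) should have units N, not J.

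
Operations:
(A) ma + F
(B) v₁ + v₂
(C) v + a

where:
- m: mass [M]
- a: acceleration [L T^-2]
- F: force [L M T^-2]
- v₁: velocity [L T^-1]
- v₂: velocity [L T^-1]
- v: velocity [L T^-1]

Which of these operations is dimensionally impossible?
(C) v + a

(A) ma + F: ma [L M T^-2] and F [L M T^-2] — same dimensions ✓
(B) v₁ + v₂: v₁ [L T^-1] and v₂ [L T^-1] — same dimensions ✓
(C) v + a: v [L T^-1] and a [L T^-2] — different dimensions cannot be added/subtracted ✗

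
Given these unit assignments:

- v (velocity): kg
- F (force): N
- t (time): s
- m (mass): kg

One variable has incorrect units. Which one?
v

The variable v (velocity) should have units m/s, not kg.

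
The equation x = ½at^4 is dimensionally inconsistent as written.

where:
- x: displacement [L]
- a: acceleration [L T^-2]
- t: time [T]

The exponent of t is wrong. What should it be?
The exponent of t should be 2: x = ½at^2

The LHS x has dimensions [L]; t has dimensions [T].
As written, the RHS ½at^4 (exponent 4 on t) has dimensions [L T^2], which does not match.
With exponent 2, the RHS ½at^2 has dimensions [L], matching the LHS.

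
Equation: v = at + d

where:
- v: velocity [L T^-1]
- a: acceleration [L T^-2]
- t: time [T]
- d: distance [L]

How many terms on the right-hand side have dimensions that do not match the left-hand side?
1

LHS v: [L T^-1]
- at: [L T^-1] ✓
- d: [L] ✗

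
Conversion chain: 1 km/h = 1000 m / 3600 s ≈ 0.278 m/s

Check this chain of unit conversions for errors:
The chain is correct (no errors).

Correct: 1 km = 1000 m, 1 h = 3600 s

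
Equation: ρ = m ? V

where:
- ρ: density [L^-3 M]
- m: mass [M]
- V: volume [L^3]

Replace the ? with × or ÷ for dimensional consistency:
division (÷): ρ = m ÷ V

ρ [L^-3 M]; m [M]; V [L^3].
m × V → [L^3 M] ✗
m ÷ V → [L^-3 M] ✓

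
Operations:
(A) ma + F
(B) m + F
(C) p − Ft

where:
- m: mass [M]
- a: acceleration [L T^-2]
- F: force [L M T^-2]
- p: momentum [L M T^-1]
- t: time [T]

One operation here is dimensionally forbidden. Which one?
(B) m + F

(A) ma + F: ma [L M T^-2] and F [L M T^-2] — same dimensions ✓
(B) m + F: m [M] and F [L M T^-2] — different dimensions cannot be added/subtracted ✗
(C) p − Ft: p [L M T^-1] and Ft [L M T^-1] — same dimensions ✓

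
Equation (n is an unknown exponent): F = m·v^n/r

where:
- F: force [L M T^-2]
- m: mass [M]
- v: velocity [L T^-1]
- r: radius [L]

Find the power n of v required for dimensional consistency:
n = 2

F has dimensions [L M T^-2]; v has dimensions [L T^-1].
The rest of the RHS has dimensions [L^-1 M], so v^n must supply [L^2 T^-2].
With n = 2: m·v^2/r has dimensions [L M T^-2], matching the LHS ✓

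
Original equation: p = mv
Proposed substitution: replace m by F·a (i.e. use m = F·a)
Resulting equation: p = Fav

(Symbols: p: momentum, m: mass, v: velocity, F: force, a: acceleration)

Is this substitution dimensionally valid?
No

[m] = [M] and [F·a] = [L^2 M T^-4]. These differ, so the substitution replaces a quantity by one of different dimensions and the result p = Fav has LHS [L M T^-1] vs RHS [L^3 M T^-5] — inconsistent.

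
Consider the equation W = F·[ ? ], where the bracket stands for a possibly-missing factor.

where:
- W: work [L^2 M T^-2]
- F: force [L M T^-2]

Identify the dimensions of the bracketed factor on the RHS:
[L] — length (e.g. a distance d)

W has dimensions [L^2 M T^-2]; F has dimensions [L M T^-2].
The bracketed factor must supply [L^2 M T^-2] / [L M T^-2] = [L].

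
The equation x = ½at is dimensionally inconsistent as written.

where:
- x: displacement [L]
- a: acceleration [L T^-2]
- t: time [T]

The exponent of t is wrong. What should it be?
The exponent of t should be 2: x = ½at^2

The LHS x has dimensions [L]; t has dimensions [T].
As written, the RHS ½at (exponent 1 on t) has dimensions [L T^-1], which does not match.
With exponent 2, the RHS ½at^2 has dimensions [L], matching the LHS.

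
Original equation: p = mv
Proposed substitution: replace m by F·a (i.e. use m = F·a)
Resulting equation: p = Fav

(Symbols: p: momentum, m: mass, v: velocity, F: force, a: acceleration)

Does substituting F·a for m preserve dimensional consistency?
No

[m] = [M] and [F·a] = [L^2 M T^-4]. These differ, so the substitution replaces a quantity by one of different dimensions and the result p = Fav has LHS [L M T^-1] vs RHS [L^3 M T^-5] — inconsistent.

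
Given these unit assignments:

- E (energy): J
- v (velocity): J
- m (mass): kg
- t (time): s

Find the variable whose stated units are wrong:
v

The variable v (velocity) should have units m/s, not J.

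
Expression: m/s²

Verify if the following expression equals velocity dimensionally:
No

The expression m/s² has dimensions [L T^-2], but velocity has dimensions [L T^-1].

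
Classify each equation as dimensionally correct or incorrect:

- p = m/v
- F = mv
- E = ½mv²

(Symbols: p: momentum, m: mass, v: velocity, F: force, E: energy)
Dimensionally correct: E = ½mv²
Dimensionally incorrect: p = m/v, F = mv
Ordered (correct first, then incorrect): E = ½mv², p = m/v, F = mv

- p = m/v: LHS [L M T^-1], RHS [L^-1 M T] → incorrect ✗
- F = mv: LHS [L M T^-2], RHS [L M T^-1] → incorrect ✗
- E = ½mv²: LHS [L^2 M T^-2], RHS [L^2 M T^-2] → correct ✓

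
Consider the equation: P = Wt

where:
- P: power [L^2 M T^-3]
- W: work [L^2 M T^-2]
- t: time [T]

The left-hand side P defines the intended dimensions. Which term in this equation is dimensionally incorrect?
The right-hand side term Wt

P has dimensions [L^2 M T^-3], but Wt has dimensions [L^2 M T^-1], so the term Wt is dimensionally wrong for P.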